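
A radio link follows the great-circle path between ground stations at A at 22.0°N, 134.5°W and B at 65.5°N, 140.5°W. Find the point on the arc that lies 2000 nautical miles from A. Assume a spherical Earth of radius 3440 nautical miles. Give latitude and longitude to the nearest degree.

The haversine formula gives a central angle δ ≈ 0.762 rad (43.7°) between the endpoints. The total great-circle distance is δ·R ≈ 0.762 × 3440 ≈ 2622 nmi, so the target fraction is f = 2000/2622 ≈ 0.763.
Interpolate at f ≈ 0.763 with slerp weights a = sin((1−f)δ)/sin δ ≈ 0.261, b = sin(fδ)/sin δ ≈ 0.795.
p = a·p₁ + b·p₂ ≈ (-0.424, -0.382, 0.821); φ = arcsin(p_z) ≈ 55.21°, λ = atan2(p_y, p_x) ≈ -137.96°.

≈ 55°N, 138°W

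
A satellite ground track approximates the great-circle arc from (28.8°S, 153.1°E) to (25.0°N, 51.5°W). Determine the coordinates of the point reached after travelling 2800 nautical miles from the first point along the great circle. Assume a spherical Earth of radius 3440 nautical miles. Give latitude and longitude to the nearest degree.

≈ (22°S, 155°W)

From cos δ = sin φ₁ sin φ₂ + cos φ₁ cos φ₂ cos Δλ, the central angle is δ ≈ 2.754 rad (157.8°). The total great-circle distance is δ·R ≈ 2.754 × 3440 ≈ 9473 nmi, so the target fraction is f = 2800/9473 ≈ 0.296.
Interpolate at f ≈ 0.296 with slerp weights a = sin((1−f)δ)/sin δ ≈ 2.466, b = sin(fδ)/sin δ ≈ 1.922.
p = a·p₁ + b·p₂ ≈ (-0.843, -0.386, -0.376); φ = arcsin(p_z) ≈ -22.07°, λ = atan2(p_y, p_x) ≈ -155.41°.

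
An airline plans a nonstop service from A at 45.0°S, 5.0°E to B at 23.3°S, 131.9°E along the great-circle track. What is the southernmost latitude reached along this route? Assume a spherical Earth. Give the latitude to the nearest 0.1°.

The great circle lies in the plane with unit normal n̂ = (p₁ × p₂)/|p₁ × p₂|.
Here n̂_z ≈ +0.523; the vertex latitude is φ_max = arccos|n̂_z| ≈ 58.5°.
Check via Clairaut: cos φ_max = |cos φ₁| · sin C = cos(45.0°)·sin(132.4°) ≈ 0.523, again giving ≈ 58.5°.

≈ 58.5°S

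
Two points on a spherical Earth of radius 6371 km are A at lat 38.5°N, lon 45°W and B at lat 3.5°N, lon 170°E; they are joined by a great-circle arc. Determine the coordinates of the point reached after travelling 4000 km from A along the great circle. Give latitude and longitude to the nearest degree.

≈ lat 56°N, lon 93°W

The haversine formula gives a central angle δ ≈ 2.217 rad (127.0°) between the endpoints. The total great-circle distance is δ·R ≈ 2.217 × 6371 ≈ 14122 km, so the target fraction is f = 4000/14122 ≈ 0.283.
Interpolate at f ≈ 0.283 with slerp weights a = sin((1−f)δ)/sin δ ≈ 1.252, b = sin(fδ)/sin δ ≈ 0.736.
p = a·p₁ + b·p₂ ≈ (-0.030, -0.565, 0.824); φ = arcsin(p_z) ≈ 55.52°, λ = atan2(p_y, p_x) ≈ -93.06°.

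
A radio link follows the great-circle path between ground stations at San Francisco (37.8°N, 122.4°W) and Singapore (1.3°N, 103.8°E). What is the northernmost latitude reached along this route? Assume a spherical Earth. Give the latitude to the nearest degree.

≈ 48°N

The great circle lies in the plane with unit normal n̂ = (p₁ × p₂)/|p₁ × p₂|.
Here n̂_z ≈ -0.674; the vertex latitude is φ_max = arccos|n̂_z| ≈ 47.6°.
Check via Clairaut: cos φ_max = |cos φ₁| · sin C = cos(37.8°)·sin(58.5°) ≈ 0.674, again giving ≈ 47.6°.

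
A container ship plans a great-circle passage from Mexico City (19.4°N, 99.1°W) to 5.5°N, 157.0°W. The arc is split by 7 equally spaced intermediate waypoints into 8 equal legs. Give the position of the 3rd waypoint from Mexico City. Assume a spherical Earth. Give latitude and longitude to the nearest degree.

≈ 16°N, 122°W

Convert each endpoint to a unit vector on the sphere (x = cos φ cos λ, y = cos φ sin λ, z = sin φ).
The central angle between the endpoints is δ = arccos(p₁·p₂) ≈ 1.011 rad (57.9°).
Interpolate at f = 3/8 with slerp weights a = sin((1−f)δ)/sin δ ≈ 0.697, b = sin(fδ)/sin δ ≈ 0.437.
p = a·p₁ + b·p₂ ≈ (-0.504, -0.819, 0.273); φ = arcsin(p_z) ≈ 15.87°, λ = atan2(p_y, p_x) ≈ -121.62°.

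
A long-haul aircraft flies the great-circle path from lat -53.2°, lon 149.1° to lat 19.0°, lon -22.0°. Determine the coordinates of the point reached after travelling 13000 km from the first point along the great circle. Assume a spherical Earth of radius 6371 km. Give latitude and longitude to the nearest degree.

≈ lat -9°, lon -18°

Convert each endpoint to a unit vector on the sphere (x = cos φ cos λ, y = cos φ sin λ, z = sin φ).
The central angle between the endpoints is δ = arccos(p₁·p₂) ≈ 2.533 rad (145.1°). The total great-circle distance is δ·R ≈ 2.533 × 6371 ≈ 16136 km, so the target fraction is f = 13000/16136 ≈ 0.806.
Interpolate at f ≈ 0.806 with slerp weights a = sin((1−f)δ)/sin δ ≈ 0.826, b = sin(fδ)/sin δ ≈ 1.559.
p = a·p₁ + b·p₂ ≈ (0.942, -0.298, -0.154); φ = arcsin(p_z) ≈ -8.86°, λ = atan2(p_y, p_x) ≈ -17.56°.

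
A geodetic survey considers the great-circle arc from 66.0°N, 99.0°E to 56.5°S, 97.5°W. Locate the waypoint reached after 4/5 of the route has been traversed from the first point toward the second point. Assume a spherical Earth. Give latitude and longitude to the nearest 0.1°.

Convert each endpoint to a unit vector on the sphere (x = cos φ cos λ, y = cos φ sin λ, z = sin φ).
The central angle between the endpoints is δ = arccos(p₁·p₂) ≈ 2.927 rad (167.7°).
Interpolate at f = 4/5 with slerp weights a = sin((1−f)δ)/sin δ ≈ 2.593, b = sin(fδ)/sin δ ≈ 3.367.
p = a·p₁ + b·p₂ ≈ (-0.408, -0.801, -0.439); φ = arcsin(p_z) ≈ -26.03°, λ = atan2(p_y, p_x) ≈ -116.97°.

≈ 26.0°S, 117.0°W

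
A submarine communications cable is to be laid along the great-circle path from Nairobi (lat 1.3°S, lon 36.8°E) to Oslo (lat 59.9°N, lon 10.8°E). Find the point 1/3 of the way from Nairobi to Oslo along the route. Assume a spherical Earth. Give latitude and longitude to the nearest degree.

≈ lat 20°N, lon 31°E

Convert each endpoint to a unit vector on the sphere (x = cos φ cos λ, y = cos φ sin λ, z = sin φ).
The central angle between the endpoints is δ = arccos(p₁·p₂) ≈ 1.125 rad (64.5°).
Interpolate at f = 1/3 with slerp weights a = sin((1−f)δ)/sin δ ≈ 0.756, b = sin(fδ)/sin δ ≈ 0.406.
p = a·p₁ + b·p₂ ≈ (0.805, 0.491, 0.334); φ = arcsin(p_z) ≈ 19.52°, λ = atan2(p_y, p_x) ≈ 31.37°.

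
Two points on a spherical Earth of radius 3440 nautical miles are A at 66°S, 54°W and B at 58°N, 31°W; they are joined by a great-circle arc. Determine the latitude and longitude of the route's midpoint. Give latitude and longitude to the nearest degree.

≈ 4°S, 41°W

From cos δ = sin φ₁ sin φ₂ + cos φ₁ cos φ₂ cos Δλ, the central angle is δ ≈ 2.185 rad (125.2°).
Interpolate at f = 1/2 with slerp weights a = sin((1−f)δ)/sin δ ≈ 1.086, b = sin(fδ)/sin δ ≈ 1.086.
p = a·p₁ + b·p₂ ≈ (0.753, -0.654, -0.071); φ = arcsin(p_z) ≈ -4.08°, λ = atan2(p_y, p_x) ≈ -40.97°.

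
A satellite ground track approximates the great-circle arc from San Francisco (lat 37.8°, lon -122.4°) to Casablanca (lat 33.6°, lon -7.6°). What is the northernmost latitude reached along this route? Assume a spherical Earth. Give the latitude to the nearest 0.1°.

The great circle lies in the plane with unit normal n̂ = (p₁ × p₂)/|p₁ × p₂|.
Here n̂_z ≈ +0.599; the vertex latitude is φ_max = arccos|n̂_z| ≈ 53.2°.
Check via Clairaut: cos φ_max = |cos φ₁| · sin C = cos(37.8°)·sin(49.3°) ≈ 0.599, again giving ≈ 53.2°.

≈ 53.2°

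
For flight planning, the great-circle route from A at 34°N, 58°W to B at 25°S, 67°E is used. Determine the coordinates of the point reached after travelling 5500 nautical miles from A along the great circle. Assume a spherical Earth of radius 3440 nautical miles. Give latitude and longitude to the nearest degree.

≈ 5°S, 31°E

Convert each endpoint to a unit vector on the sphere (x = cos φ cos λ, y = cos φ sin λ, z = sin φ).
The central angle between the endpoints is δ = arccos(p₁·p₂) ≈ 2.301 rad (131.9°). The total great-circle distance is δ·R ≈ 2.301 × 3440 ≈ 7917 nmi, so the target fraction is f = 5500/7917 ≈ 0.695.
Interpolate at f ≈ 0.695 with slerp weights a = sin((1−f)δ)/sin δ ≈ 0.868, b = sin(fδ)/sin δ ≈ 1.342.
p = a·p₁ + b·p₂ ≈ (0.856, 0.510, -0.082); φ = arcsin(p_z) ≈ -4.71°, λ = atan2(p_y, p_x) ≈ 30.76°.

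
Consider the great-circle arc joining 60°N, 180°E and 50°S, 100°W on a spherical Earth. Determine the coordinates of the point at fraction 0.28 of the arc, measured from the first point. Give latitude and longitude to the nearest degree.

≈ 32°N, 147°W

Write both endpoints as unit vectors p₁, p₂ with components (cos φ cos λ, cos φ sin λ, sin φ).
The central angle between the endpoints is δ = arccos(p₁·p₂) ≈ 2.224 rad (127.4°).
Interpolate at f = 0.28 with slerp weights a = sin((1−f)δ)/sin δ ≈ 1.258, b = sin(fδ)/sin δ ≈ 0.734.
p = a·p₁ + b·p₂ ≈ (-0.711, -0.465, 0.527); φ = arcsin(p_z) ≈ 31.83°, λ = atan2(p_y, p_x) ≈ -146.83°.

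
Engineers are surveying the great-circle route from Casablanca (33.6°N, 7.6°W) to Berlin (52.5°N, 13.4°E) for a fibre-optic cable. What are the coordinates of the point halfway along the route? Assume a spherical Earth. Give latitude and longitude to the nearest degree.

The haversine formula gives a central angle δ ≈ 0.422 rad (24.2°) between the endpoints.
Interpolate at f = 1/2 with slerp weights a = sin((1−f)δ)/sin δ ≈ 0.511, b = sin(fδ)/sin δ ≈ 0.511.
p = a·p₁ + b·p₂ ≈ (0.725, 0.016, 0.689); φ = arcsin(p_z) ≈ 43.52°, λ = atan2(p_y, p_x) ≈ 1.25°.

≈ (44°N, 1°E)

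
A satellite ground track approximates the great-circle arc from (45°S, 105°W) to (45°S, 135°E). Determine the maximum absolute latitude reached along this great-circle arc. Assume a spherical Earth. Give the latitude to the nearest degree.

The great circle lies in the plane with unit normal n̂ = (p₁ × p₂)/|p₁ × p₂|.
Here n̂_z ≈ -0.447; the vertex latitude is φ_max = arccos|n̂_z| ≈ 63.4°.

≈ 63°S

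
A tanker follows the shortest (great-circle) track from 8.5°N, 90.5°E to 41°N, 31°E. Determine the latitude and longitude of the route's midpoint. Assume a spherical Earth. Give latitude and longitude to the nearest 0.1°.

Convert each endpoint to a unit vector on the sphere (x = cos φ cos λ, y = cos φ sin λ, z = sin φ).
The central angle between the endpoints is δ = arccos(p₁·p₂) ≈ 1.075 rad (61.6°).
Interpolate at f = 1/2 with slerp weights a = sin((1−f)δ)/sin δ ≈ 0.582, b = sin(fδ)/sin δ ≈ 0.582.
p = a·p₁ + b·p₂ ≈ (0.372, 0.802, 0.468); φ = arcsin(p_z) ≈ 27.90°, λ = atan2(p_y, p_x) ≈ 65.14°.

≈ 27.9°N, 65.1°E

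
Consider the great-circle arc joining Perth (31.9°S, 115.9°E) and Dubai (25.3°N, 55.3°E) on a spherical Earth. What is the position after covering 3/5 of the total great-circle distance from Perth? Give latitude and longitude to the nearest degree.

≈ 2°N, 79°E

Convert each endpoint to a unit vector on the sphere (x = cos φ cos λ, y = cos φ sin λ, z = sin φ).
The central angle between the endpoints is δ = arccos(p₁·p₂) ≈ 1.419 rad (81.3°).
Interpolate at f = 3/5 with slerp weights a = sin((1−f)δ)/sin δ ≈ 0.544, b = sin(fδ)/sin δ ≈ 0.761.
p = a·p₁ + b·p₂ ≈ (0.190, 0.981, 0.038); φ = arcsin(p_z) ≈ 2.17°, λ = atan2(p_y, p_x) ≈ 79.04°.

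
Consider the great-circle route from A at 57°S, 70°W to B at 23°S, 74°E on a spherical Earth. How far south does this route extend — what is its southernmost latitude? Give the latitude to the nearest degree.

The great circle lies in the plane with unit normal n̂ = (p₁ × p₂)/|p₁ × p₂|.
Here n̂_z ≈ +0.296; the vertex latitude is φ_max = arccos|n̂_z| ≈ 72.8°.

≈ 73°S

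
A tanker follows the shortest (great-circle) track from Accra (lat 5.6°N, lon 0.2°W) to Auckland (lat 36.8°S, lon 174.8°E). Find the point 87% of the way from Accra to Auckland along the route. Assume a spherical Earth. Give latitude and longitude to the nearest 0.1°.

≈ lat 55.7°S, lon 169.2°E

Write both endpoints as unit vectors p₁, p₂ with components (cos φ cos λ, cos φ sin λ, sin φ).
The central angle between the endpoints is δ = arccos(p₁·p₂) ≈ 2.591 rad (148.5°).
Interpolate at f = 0.87 with slerp weights a = sin((1−f)δ)/sin δ ≈ 0.632, b = sin(fδ)/sin δ ≈ 1.482.
p = a·p₁ + b·p₂ ≈ (-0.553, 0.105, -0.826); φ = arcsin(p_z) ≈ -55.73°, λ = atan2(p_y, p_x) ≈ 169.21°.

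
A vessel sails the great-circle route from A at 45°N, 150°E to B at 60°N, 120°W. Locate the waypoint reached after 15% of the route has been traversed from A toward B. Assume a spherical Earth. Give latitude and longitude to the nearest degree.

The haversine formula gives a central angle δ ≈ 0.912 rad (52.2°) between the endpoints.
Interpolate at f = 0.15 with slerp weights a = sin((1−f)δ)/sin δ ≈ 0.885, b = sin(fδ)/sin δ ≈ 0.172.
p = a·p₁ + b·p₂ ≈ (-0.585, 0.238, 0.775); φ = arcsin(p_z) ≈ 50.82°, λ = atan2(p_y, p_x) ≈ 157.84°.

≈ 51°N, 158°E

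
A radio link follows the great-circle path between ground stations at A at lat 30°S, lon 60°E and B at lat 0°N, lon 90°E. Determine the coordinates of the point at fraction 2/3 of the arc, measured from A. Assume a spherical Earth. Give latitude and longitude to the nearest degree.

Write both endpoints as unit vectors p₁, p₂ with components (cos φ cos λ, cos φ sin λ, sin φ).
The central angle between the endpoints is δ = arccos(p₁·p₂) ≈ 0.723 rad (41.4°).
Interpolate at f = 2/3 with slerp weights a = sin((1−f)δ)/sin δ ≈ 0.361, b = sin(fδ)/sin δ ≈ 0.701.
p = a·p₁ + b·p₂ ≈ (0.156, 0.971, -0.180); φ = arcsin(p_z) ≈ -10.39°, λ = atan2(p_y, p_x) ≈ 80.86°.

≈ lat 10°S, lon 81°E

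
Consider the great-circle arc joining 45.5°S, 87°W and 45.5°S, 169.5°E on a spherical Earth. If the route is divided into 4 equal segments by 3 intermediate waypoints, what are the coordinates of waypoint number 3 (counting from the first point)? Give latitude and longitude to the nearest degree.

Convert each endpoint to a unit vector on the sphere (x = cos φ cos λ, y = cos φ sin λ, z = sin φ).
The central angle between the endpoints is δ = arccos(p₁·p₂) ≈ 1.166 rad (66.8°).
Interpolate at f = 3/4 with slerp weights a = sin((1−f)δ)/sin δ ≈ 0.313, b = sin(fδ)/sin δ ≈ 0.835.
p = a·p₁ + b·p₂ ≈ (-0.564, -0.112, -0.818); φ = arcsin(p_z) ≈ -54.91°, λ = atan2(p_y, p_x) ≈ -168.74°.

≈ 55°S, 169°W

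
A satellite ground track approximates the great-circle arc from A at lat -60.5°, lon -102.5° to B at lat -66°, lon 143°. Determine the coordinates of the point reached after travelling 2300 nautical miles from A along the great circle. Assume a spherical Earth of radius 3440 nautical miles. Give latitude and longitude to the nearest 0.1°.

≈ lat -70.5°, lon 155.1°

The haversine formula gives a central angle δ ≈ 0.778 rad (44.6°) between the endpoints. The total great-circle distance is δ·R ≈ 0.778 × 3440 ≈ 2678 nmi, so the target fraction is f = 2300/2678 ≈ 0.859.
Interpolate at f ≈ 0.859 with slerp weights a = sin((1−f)δ)/sin δ ≈ 0.156, b = sin(fδ)/sin δ ≈ 0.883.
p = a·p₁ + b·p₂ ≈ (-0.303, 0.141, -0.942); φ = arcsin(p_z) ≈ -70.45°, λ = atan2(p_y, p_x) ≈ 155.06°.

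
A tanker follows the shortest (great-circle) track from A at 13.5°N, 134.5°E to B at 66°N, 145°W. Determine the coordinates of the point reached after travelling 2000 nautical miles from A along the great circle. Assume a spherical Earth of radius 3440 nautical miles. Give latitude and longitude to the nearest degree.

≈ 43°N, 153°E

Write both endpoints as unit vectors p₁, p₂ with components (cos φ cos λ, cos φ sin λ, sin φ).
The central angle between the endpoints is δ = arccos(p₁·p₂) ≈ 1.289 rad (73.8°). The total great-circle distance is δ·R ≈ 1.289 × 3440 ≈ 4433 nmi, so the target fraction is f = 2000/4433 ≈ 0.451.
Interpolate at f ≈ 0.451 with slerp weights a = sin((1−f)δ)/sin δ ≈ 0.676, b = sin(fδ)/sin δ ≈ 0.572.
p = a·p₁ + b·p₂ ≈ (-0.652, 0.336, 0.680); φ = arcsin(p_z) ≈ 42.87°, λ = atan2(p_y, p_x) ≈ 152.74°.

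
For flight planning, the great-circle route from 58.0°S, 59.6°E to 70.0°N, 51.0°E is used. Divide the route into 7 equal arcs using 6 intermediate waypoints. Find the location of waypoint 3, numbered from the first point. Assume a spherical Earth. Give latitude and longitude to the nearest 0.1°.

≈ 3.1°S, 56.5°E

From cos δ = sin φ₁ sin φ₂ + cos φ₁ cos φ₂ cos Δλ, the central angle is δ ≈ 2.237 rad (128.1°).
Interpolate at f = 3/7 with slerp weights a = sin((1−f)δ)/sin δ ≈ 1.217, b = sin(fδ)/sin δ ≈ 1.041.
p = a·p₁ + b·p₂ ≈ (0.550, 0.833, -0.055); φ = arcsin(p_z) ≈ -3.13°, λ = atan2(p_y, p_x) ≈ 56.54°.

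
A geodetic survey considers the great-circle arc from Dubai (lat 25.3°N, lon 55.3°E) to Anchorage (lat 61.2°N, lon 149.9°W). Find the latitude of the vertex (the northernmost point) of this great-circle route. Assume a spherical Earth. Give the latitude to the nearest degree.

The great circle lies in the plane with unit normal n̂ = (p₁ × p₂)/|p₁ × p₂|.
Here n̂_z ≈ +0.185; the vertex latitude is φ_max = arccos|n̂_z| ≈ 79.3°.

≈ 79°N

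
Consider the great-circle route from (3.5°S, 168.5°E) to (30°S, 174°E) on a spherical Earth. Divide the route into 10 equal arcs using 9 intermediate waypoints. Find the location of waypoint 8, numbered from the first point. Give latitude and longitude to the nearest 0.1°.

Convert each endpoint to a unit vector on the sphere (x = cos φ cos λ, y = cos φ sin λ, z = sin φ).
The central angle between the endpoints is δ = arccos(p₁·p₂) ≈ 0.471 rad (27.0°).
Interpolate at f = 8/10 with slerp weights a = sin((1−f)δ)/sin δ ≈ 0.207, b = sin(fδ)/sin δ ≈ 0.811.
p = a·p₁ + b·p₂ ≈ (-0.901, 0.115, -0.418); φ = arcsin(p_z) ≈ -24.71°, λ = atan2(p_y, p_x) ≈ 172.75°.

≈ (24.7°S, 172.7°E)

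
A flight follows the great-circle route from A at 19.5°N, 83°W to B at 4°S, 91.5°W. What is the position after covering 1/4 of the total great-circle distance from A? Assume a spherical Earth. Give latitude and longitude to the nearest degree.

≈ 14°N, 85°W

The haversine formula gives a central angle δ ≈ 0.435 rad (24.9°) between the endpoints.
Interpolate at f = 1/4 with slerp weights a = sin((1−f)δ)/sin δ ≈ 0.761, b = sin(fδ)/sin δ ≈ 0.258.
p = a·p₁ + b·p₂ ≈ (0.081, -0.968, 0.236); φ = arcsin(p_z) ≈ 13.65°, λ = atan2(p_y, p_x) ≈ -85.24°.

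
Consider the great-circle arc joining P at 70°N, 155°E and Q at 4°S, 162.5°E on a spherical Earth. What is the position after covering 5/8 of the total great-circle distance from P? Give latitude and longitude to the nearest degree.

Convert each endpoint to a unit vector on the sphere (x = cos φ cos λ, y = cos φ sin λ, z = sin φ).
The central angle between the endpoints is δ = arccos(p₁·p₂) ≈ 1.295 rad (74.2°).
Interpolate at f = 5/8 with slerp weights a = sin((1−f)δ)/sin δ ≈ 0.485, b = sin(fδ)/sin δ ≈ 0.752.
p = a·p₁ + b·p₂ ≈ (-0.866, 0.296, 0.403); φ = arcsin(p_z) ≈ 23.78°, λ = atan2(p_y, p_x) ≈ 161.14°.

≈ 24°N, 161°E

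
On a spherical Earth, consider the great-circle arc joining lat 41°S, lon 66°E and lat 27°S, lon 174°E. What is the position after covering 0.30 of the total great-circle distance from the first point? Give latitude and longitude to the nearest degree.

Convert each endpoint to a unit vector on the sphere (x = cos φ cos λ, y = cos φ sin λ, z = sin φ).
The central angle between the endpoints is δ = arccos(p₁·p₂) ≈ 1.481 rad (84.8°).
Interpolate at f = 0.30 with slerp weights a = sin((1−f)δ)/sin δ ≈ 0.864, b = sin(fδ)/sin δ ≈ 0.431.
p = a·p₁ + b·p₂ ≈ (-0.117, 0.636, -0.763); φ = arcsin(p_z) ≈ -49.71°, λ = atan2(p_y, p_x) ≈ 100.43°.

≈ lat 50°S, lon 100°E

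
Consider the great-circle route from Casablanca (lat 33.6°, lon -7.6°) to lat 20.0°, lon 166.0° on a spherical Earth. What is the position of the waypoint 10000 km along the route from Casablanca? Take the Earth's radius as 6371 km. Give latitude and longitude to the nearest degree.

Convert each endpoint to a unit vector on the sphere (x = cos φ cos λ, y = cos φ sin λ, z = sin φ).
The central angle between the endpoints is δ = arccos(p₁·p₂) ≈ 2.200 rad (126.1°). The total great-circle distance is δ·R ≈ 2.200 × 6371 ≈ 14017 km, so the target fraction is f = 10000/14017 ≈ 0.713.
Interpolate at f ≈ 0.713 with slerp weights a = sin((1−f)δ)/sin δ ≈ 0.729, b = sin(fδ)/sin δ ≈ 1.237.
p = a·p₁ + b·p₂ ≈ (-0.526, 0.201, 0.827); φ = arcsin(p_z) ≈ 55.75°, λ = atan2(p_y, p_x) ≈ 159.09°.

≈ lat 56°, lon 159°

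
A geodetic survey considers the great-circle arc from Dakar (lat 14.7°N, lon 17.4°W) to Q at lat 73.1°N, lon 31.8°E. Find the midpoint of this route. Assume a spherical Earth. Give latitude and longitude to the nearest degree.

≈ lat 46°N, lon 7°W

Convert each endpoint to a unit vector on the sphere (x = cos φ cos λ, y = cos φ sin λ, z = sin φ).
The central angle between the endpoints is δ = arccos(p₁·p₂) ≈ 1.130 rad (64.8°).
Interpolate at f = 1/2 with slerp weights a = sin((1−f)δ)/sin δ ≈ 0.592, b = sin(fδ)/sin δ ≈ 0.592.
p = a·p₁ + b·p₂ ≈ (0.693, -0.081, 0.717); φ = arcsin(p_z) ≈ 45.78°, λ = atan2(p_y, p_x) ≈ -6.63°.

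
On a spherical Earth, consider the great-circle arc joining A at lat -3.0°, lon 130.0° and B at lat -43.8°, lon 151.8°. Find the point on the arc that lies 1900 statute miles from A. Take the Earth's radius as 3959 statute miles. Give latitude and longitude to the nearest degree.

≈ lat -28°, lon 141°

From cos δ = sin φ₁ sin φ₂ + cos φ₁ cos φ₂ cos Δλ, the central angle is δ ≈ 0.788 rad (45.1°). The total great-circle distance is δ·R ≈ 0.788 × 3959 ≈ 3119 mi, so the target fraction is f = 1900/3119 ≈ 0.609.
Interpolate at f ≈ 0.609 with slerp weights a = sin((1−f)δ)/sin δ ≈ 0.427, b = sin(fδ)/sin δ ≈ 0.651.
p = a·p₁ + b·p₂ ≈ (-0.689, 0.549, -0.473); φ = arcsin(p_z) ≈ -28.25°, λ = atan2(p_y, p_x) ≈ 141.43°.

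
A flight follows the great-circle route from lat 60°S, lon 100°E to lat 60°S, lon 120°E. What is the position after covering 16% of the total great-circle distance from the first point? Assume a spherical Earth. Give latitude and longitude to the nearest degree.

Convert each endpoint to a unit vector on the sphere (x = cos φ cos λ, y = cos φ sin λ, z = sin φ).
The central angle between the endpoints is δ = arccos(p₁·p₂) ≈ 0.174 rad (10.0°).
Interpolate at f = 0.16 with slerp weights a = sin((1−f)δ)/sin δ ≈ 0.841, b = sin(fδ)/sin δ ≈ 0.161.
p = a·p₁ + b·p₂ ≈ (-0.113, 0.484, -0.868); φ = arcsin(p_z) ≈ -60.20°, λ = atan2(p_y, p_x) ≈ 103.17°.

≈ lat 60°S, lon 103°E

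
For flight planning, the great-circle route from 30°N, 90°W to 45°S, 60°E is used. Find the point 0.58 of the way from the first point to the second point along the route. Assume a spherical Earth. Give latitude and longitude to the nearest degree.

Write both endpoints as unit vectors p₁, p₂ with components (cos φ cos λ, cos φ sin λ, sin φ).
The central angle between the endpoints is δ = arccos(p₁·p₂) ≈ 2.655 rad (152.1°).
Interpolate at f = 0.58 with slerp weights a = sin((1−f)δ)/sin δ ≈ 1.920, b = sin(fδ)/sin δ ≈ 2.137.
p = a·p₁ + b·p₂ ≈ (0.756, -0.354, -0.551); φ = arcsin(p_z) ≈ -33.45°, λ = atan2(p_y, p_x) ≈ -25.10°.

≈ 33°S, 25°W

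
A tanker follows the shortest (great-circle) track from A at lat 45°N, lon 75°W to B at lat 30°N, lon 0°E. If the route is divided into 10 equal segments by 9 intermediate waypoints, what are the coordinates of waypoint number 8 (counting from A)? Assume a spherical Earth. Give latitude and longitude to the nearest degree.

From cos δ = sin φ₁ sin φ₂ + cos φ₁ cos φ₂ cos Δλ, the central angle is δ ≈ 1.033 rad (59.2°).
Interpolate at f = 8/10 with slerp weights a = sin((1−f)δ)/sin δ ≈ 0.239, b = sin(fδ)/sin δ ≈ 0.856.
p = a·p₁ + b·p₂ ≈ (0.785, -0.163, 0.597); φ = arcsin(p_z) ≈ 36.66°, λ = atan2(p_y, p_x) ≈ -11.74°.

≈ lat 37°N, lon 12°W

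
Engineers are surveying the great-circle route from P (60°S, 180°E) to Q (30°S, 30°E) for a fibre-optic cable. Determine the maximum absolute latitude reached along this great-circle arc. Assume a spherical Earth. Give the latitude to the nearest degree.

≈ 77°S

The great circle lies in the plane with unit normal n̂ = (p₁ × p₂)/|p₁ × p₂|.
Here n̂_z ≈ -0.217; the vertex latitude is φ_max = arccos|n̂_z| ≈ 77.5°.
Check via Clairaut: cos φ_max = |cos φ₁| · sin C = cos(60.0°)·sin(154.3°) ≈ 0.217, again giving ≈ 77.5°.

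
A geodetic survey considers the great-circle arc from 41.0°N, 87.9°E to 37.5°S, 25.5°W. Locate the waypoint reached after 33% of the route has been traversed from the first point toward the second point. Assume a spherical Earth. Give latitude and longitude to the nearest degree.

≈ 18°N, 45°E

Write both endpoints as unit vectors p₁, p₂ with components (cos φ cos λ, cos φ sin λ, sin φ).
The central angle between the endpoints is δ = arccos(p₁·p₂) ≈ 2.262 rad (129.6°).
Interpolate at f = 0.33 with slerp weights a = sin((1−f)δ)/sin δ ≈ 1.295, b = sin(fδ)/sin δ ≈ 0.881.
p = a·p₁ + b·p₂ ≈ (0.667, 0.676, 0.314); φ = arcsin(p_z) ≈ 18.28°, λ = atan2(p_y, p_x) ≈ 45.41°.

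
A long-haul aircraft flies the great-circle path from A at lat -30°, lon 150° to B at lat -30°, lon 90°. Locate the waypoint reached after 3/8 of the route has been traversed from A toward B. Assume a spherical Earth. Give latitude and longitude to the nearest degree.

≈ lat -33°, lon 128°

The haversine formula gives a central angle δ ≈ 0.896 rad (51.3°) between the endpoints.
Interpolate at f = 3/8 with slerp weights a = sin((1−f)δ)/sin δ ≈ 0.680, b = sin(fδ)/sin δ ≈ 0.422.
p = a·p₁ + b·p₂ ≈ (-0.510, 0.660, -0.551); φ = arcsin(p_z) ≈ -33.45°, λ = atan2(p_y, p_x) ≈ 127.70°.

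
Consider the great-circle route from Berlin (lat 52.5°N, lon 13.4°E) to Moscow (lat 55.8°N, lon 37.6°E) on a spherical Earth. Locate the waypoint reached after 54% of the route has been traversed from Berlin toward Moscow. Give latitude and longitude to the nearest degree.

≈ lat 55°N, lon 26°E

The haversine formula gives a central angle δ ≈ 0.253 rad (14.5°) between the endpoints.
Interpolate at f = 0.54 with slerp weights a = sin((1−f)δ)/sin δ ≈ 0.464, b = sin(fδ)/sin δ ≈ 0.544.
p = a·p₁ + b·p₂ ≈ (0.517, 0.252, 0.818); φ = arcsin(p_z) ≈ 54.89°, λ = atan2(p_y, p_x) ≈ 25.99°.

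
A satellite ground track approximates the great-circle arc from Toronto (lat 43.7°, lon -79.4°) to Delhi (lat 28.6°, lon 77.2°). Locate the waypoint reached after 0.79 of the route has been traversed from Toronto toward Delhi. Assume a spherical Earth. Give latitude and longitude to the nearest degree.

The haversine formula gives a central angle δ ≈ 1.825 rad (104.6°) between the endpoints.
Interpolate at f = 0.79 with slerp weights a = sin((1−f)δ)/sin δ ≈ 0.386, b = sin(fδ)/sin δ ≈ 1.025.
p = a·p₁ + b·p₂ ≈ (0.251, 0.603, 0.758); φ = arcsin(p_z) ≈ 49.25°, λ = atan2(p_y, p_x) ≈ 67.41°.

≈ lat 49°, lon 67°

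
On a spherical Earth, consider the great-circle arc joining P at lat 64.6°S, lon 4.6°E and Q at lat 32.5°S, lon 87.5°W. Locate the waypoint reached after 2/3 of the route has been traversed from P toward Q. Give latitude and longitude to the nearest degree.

Convert each endpoint to a unit vector on the sphere (x = cos φ cos λ, y = cos φ sin λ, z = sin φ).
The central angle between the endpoints is δ = arccos(p₁·p₂) ≈ 1.079 rad (61.8°).
Interpolate at f = 2/3 with slerp weights a = sin((1−f)δ)/sin δ ≈ 0.399, b = sin(fδ)/sin δ ≈ 0.747.
p = a·p₁ + b·p₂ ≈ (0.198, -0.616, -0.762); φ = arcsin(p_z) ≈ -49.67°, λ = atan2(p_y, p_x) ≈ -72.16°.

≈ lat 50°S, lon 72°W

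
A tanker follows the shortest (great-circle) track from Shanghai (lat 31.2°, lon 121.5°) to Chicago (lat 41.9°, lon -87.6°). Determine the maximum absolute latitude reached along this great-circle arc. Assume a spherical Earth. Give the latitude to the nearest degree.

The great circle lies in the plane with unit normal n̂ = (p₁ × p₂)/|p₁ × p₂|.
Here n̂_z ≈ +0.317; the vertex latitude is φ_max = arccos|n̂_z| ≈ 71.5°.
Check via Clairaut: cos φ_max = |cos φ₁| · sin C = cos(31.2°)·sin(21.7°) ≈ 0.317, again giving ≈ 71.5°.

≈ 72°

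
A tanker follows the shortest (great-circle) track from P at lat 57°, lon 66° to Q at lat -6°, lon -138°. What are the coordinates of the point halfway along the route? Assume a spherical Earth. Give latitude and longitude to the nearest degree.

The haversine formula gives a central angle δ ≈ 2.193 rad (125.6°) between the endpoints.
Interpolate at f = 1/2 with slerp weights a = sin((1−f)δ)/sin δ ≈ 1.094, b = sin(fδ)/sin δ ≈ 1.094.
p = a·p₁ + b·p₂ ≈ (-0.566, -0.184, 0.803); φ = arcsin(p_z) ≈ 53.46°, λ = atan2(p_y, p_x) ≈ -162.02°.

≈ lat 53°, lon -162°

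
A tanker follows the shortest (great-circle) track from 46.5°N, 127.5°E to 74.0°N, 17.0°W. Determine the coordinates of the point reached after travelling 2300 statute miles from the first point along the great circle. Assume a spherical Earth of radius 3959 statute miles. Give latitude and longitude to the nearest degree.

≈ 78°N, 98°E

From cos δ = sin φ₁ sin φ₂ + cos φ₁ cos φ₂ cos Δλ, the central angle is δ ≈ 0.997 rad (57.1°). The total great-circle distance is δ·R ≈ 0.997 × 3959 ≈ 3947 mi, so the target fraction is f = 2300/3947 ≈ 0.583.
Interpolate at f ≈ 0.583 with slerp weights a = sin((1−f)δ)/sin δ ≈ 0.481, b = sin(fδ)/sin δ ≈ 0.653.
p = a·p₁ + b·p₂ ≈ (-0.029, 0.210, 0.977); φ = arcsin(p_z) ≈ 77.75°, λ = atan2(p_y, p_x) ≈ 97.97°.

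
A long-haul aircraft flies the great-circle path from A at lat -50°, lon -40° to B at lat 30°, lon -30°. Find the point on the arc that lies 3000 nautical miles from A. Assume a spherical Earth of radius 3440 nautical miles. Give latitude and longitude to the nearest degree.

≈ lat 0°, lon -33°

Convert each endpoint to a unit vector on the sphere (x = cos φ cos λ, y = cos φ sin λ, z = sin φ).
The central angle between the endpoints is δ = arccos(p₁·p₂) ≈ 1.405 rad (80.5°). The total great-circle distance is δ·R ≈ 1.405 × 3440 ≈ 4833 nmi, so the target fraction is f = 3000/4833 ≈ 0.621.
Interpolate at f ≈ 0.621 with slerp weights a = sin((1−f)δ)/sin δ ≈ 0.515, b = sin(fδ)/sin δ ≈ 0.776.
p = a·p₁ + b·p₂ ≈ (0.836, -0.549, -0.006); φ = arcsin(p_z) ≈ -0.36°, λ = atan2(p_y, p_x) ≈ -33.30°.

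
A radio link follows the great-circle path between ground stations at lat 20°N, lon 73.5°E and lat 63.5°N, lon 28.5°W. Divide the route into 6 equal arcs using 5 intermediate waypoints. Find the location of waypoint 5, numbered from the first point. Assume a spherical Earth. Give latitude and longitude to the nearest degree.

Write both endpoints as unit vectors p₁, p₂ with components (cos φ cos λ, cos φ sin λ, sin φ).
The central angle between the endpoints is δ = arccos(p₁·p₂) ≈ 1.350 rad (77.4°).
Interpolate at f = 5/6 with slerp weights a = sin((1−f)δ)/sin δ ≈ 0.229, b = sin(fδ)/sin δ ≈ 0.925.
p = a·p₁ + b·p₂ ≈ (0.424, 0.009, 0.906); φ = arcsin(p_z) ≈ 64.93°, λ = atan2(p_y, p_x) ≈ 1.24°.

≈ lat 65°N, lon 1°E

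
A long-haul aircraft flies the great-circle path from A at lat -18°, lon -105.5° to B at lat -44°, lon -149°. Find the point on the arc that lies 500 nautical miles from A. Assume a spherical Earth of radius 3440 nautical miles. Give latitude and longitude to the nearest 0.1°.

The haversine formula gives a central angle δ ≈ 0.780 rad (44.7°) between the endpoints. The total great-circle distance is δ·R ≈ 0.780 × 3440 ≈ 2683 nmi, so the target fraction is f = 500/2683 ≈ 0.186.
Interpolate at f ≈ 0.186 with slerp weights a = sin((1−f)δ)/sin δ ≈ 0.843, b = sin(fδ)/sin δ ≈ 0.206.
p = a·p₁ + b·p₂ ≈ (-0.341, -0.849, -0.404); φ = arcsin(p_z) ≈ -23.80°, λ = atan2(p_y, p_x) ≈ -111.90°.

≈ lat -23.8°, lon -111.9°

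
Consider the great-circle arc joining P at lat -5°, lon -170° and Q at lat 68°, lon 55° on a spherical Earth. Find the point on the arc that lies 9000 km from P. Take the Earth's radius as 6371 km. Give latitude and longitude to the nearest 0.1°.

≈ lat 68.4°, lon 140.7°

The haversine formula gives a central angle δ ≈ 1.923 rad (110.2°) between the endpoints. The total great-circle distance is δ·R ≈ 1.923 × 6371 ≈ 12250 km, so the target fraction is f = 9000/12250 ≈ 0.735.
Interpolate at f ≈ 0.735 with slerp weights a = sin((1−f)δ)/sin δ ≈ 0.520, b = sin(fδ)/sin δ ≈ 1.052.
p = a·p₁ + b·p₂ ≈ (-0.284, 0.233, 0.930); φ = arcsin(p_z) ≈ 68.44°, λ = atan2(p_y, p_x) ≈ 140.67°.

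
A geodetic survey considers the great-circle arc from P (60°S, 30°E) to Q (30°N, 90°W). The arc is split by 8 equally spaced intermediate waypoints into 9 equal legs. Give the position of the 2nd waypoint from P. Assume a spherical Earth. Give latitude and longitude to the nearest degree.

Convert each endpoint to a unit vector on the sphere (x = cos φ cos λ, y = cos φ sin λ, z = sin φ).
The central angle between the endpoints is δ = arccos(p₁·p₂) ≈ 2.278 rad (130.5°).
Interpolate at f = 2/9 with slerp weights a = sin((1−f)δ)/sin δ ≈ 1.289, b = sin(fδ)/sin δ ≈ 0.638.
p = a·p₁ + b·p₂ ≈ (0.558, -0.230, -0.797); φ = arcsin(p_z) ≈ -52.87°, λ = atan2(p_y, p_x) ≈ -22.40°.

≈ (53°S, 22°W)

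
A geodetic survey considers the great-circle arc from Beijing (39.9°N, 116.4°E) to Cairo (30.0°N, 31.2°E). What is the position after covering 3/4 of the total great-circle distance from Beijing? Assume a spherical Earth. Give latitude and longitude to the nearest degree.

The haversine formula gives a central angle δ ≈ 1.185 rad (67.9°) between the endpoints.
Interpolate at f = 3/4 with slerp weights a = sin((1−f)δ)/sin δ ≈ 0.315, b = sin(fδ)/sin δ ≈ 0.838.
p = a·p₁ + b·p₂ ≈ (0.513, 0.592, 0.621); φ = arcsin(p_z) ≈ 38.39°, λ = atan2(p_y, p_x) ≈ 49.10°.

≈ 38°N, 49°E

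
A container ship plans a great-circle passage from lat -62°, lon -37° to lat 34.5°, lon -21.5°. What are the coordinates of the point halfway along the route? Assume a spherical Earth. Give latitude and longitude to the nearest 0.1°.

Convert each endpoint to a unit vector on the sphere (x = cos φ cos λ, y = cos φ sin λ, z = sin φ).
The central angle between the endpoints is δ = arccos(p₁·p₂) ≈ 1.698 rad (97.3°).
Interpolate at f = 1/2 with slerp weights a = sin((1−f)δ)/sin δ ≈ 0.757, b = sin(fδ)/sin δ ≈ 0.757.
p = a·p₁ + b·p₂ ≈ (0.864, -0.442, -0.240); φ = arcsin(p_z) ≈ -13.86°, λ = atan2(p_y, p_x) ≈ -27.11°.

≈ lat -13.9°, lon -27.1°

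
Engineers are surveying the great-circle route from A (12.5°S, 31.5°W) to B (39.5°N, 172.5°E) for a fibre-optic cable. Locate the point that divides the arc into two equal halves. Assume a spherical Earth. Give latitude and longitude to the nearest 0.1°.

Write both endpoints as unit vectors p₁, p₂ with components (cos φ cos λ, cos φ sin λ, sin φ).
The central angle between the endpoints is δ = arccos(p₁·p₂) ≈ 2.543 rad (145.7°).
Interpolate at f = 1/2 with slerp weights a = sin((1−f)δ)/sin δ ≈ 1.695, b = sin(fδ)/sin δ ≈ 1.695.
p = a·p₁ + b·p₂ ≈ (0.114, -0.694, 0.711); φ = arcsin(p_z) ≈ 45.32°, λ = atan2(p_y, p_x) ≈ -80.65°.

≈ (45.3°N, 80.7°W)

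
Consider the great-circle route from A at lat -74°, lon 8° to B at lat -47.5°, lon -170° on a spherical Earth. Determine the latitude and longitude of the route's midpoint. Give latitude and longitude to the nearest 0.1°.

≈ lat -76.7°, lon -168.6°

Convert each endpoint to a unit vector on the sphere (x = cos φ cos λ, y = cos φ sin λ, z = sin φ).
The central angle between the endpoints is δ = arccos(p₁·p₂) ≈ 1.021 rad (58.5°).
Interpolate at f = 1/2 with slerp weights a = sin((1−f)δ)/sin δ ≈ 0.573, b = sin(fδ)/sin δ ≈ 0.573.
p = a·p₁ + b·p₂ ≈ (-0.225, -0.045, -0.973); φ = arcsin(p_z) ≈ -76.74°, λ = atan2(p_y, p_x) ≈ -168.62°.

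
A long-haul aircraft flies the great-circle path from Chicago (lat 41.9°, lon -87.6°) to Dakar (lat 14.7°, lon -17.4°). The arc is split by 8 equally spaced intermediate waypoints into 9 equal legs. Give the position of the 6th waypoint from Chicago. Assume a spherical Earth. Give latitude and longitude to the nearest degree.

From cos δ = sin φ₁ sin φ₂ + cos φ₁ cos φ₂ cos Δλ, the central angle is δ ≈ 1.145 rad (65.6°).
Interpolate at f = 6/9 with slerp weights a = sin((1−f)δ)/sin δ ≈ 0.409, b = sin(fδ)/sin δ ≈ 0.759.
p = a·p₁ + b·p₂ ≈ (0.713, -0.524, 0.466); φ = arcsin(p_z) ≈ 27.76°, λ = atan2(p_y, p_x) ≈ -36.28°.

≈ lat 28°, lon -36°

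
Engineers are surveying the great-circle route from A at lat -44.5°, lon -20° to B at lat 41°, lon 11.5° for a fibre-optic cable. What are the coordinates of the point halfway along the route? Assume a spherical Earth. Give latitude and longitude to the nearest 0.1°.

The haversine formula gives a central angle δ ≈ 1.572 rad (90.0°) between the endpoints.
Interpolate at f = 1/2 with slerp weights a = sin((1−f)δ)/sin δ ≈ 0.707, b = sin(fδ)/sin δ ≈ 0.707.
p = a·p₁ + b·p₂ ≈ (0.997, -0.066, -0.032); φ = arcsin(p_z) ≈ -1.82°, λ = atan2(p_y, p_x) ≈ -3.79°.

≈ lat -1.8°, lon -3.8°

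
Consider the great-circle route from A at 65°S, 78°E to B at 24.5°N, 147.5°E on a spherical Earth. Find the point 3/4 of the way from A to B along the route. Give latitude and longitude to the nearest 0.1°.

Convert each endpoint to a unit vector on the sphere (x = cos φ cos λ, y = cos φ sin λ, z = sin φ).
The central angle between the endpoints is δ = arccos(p₁·p₂) ≈ 1.814 rad (104.0°).
Interpolate at f = 3/4 with slerp weights a = sin((1−f)δ)/sin δ ≈ 0.452, b = sin(fδ)/sin δ ≈ 1.008.
p = a·p₁ + b·p₂ ≈ (-0.734, 0.679, 0.009); φ = arcsin(p_z) ≈ 0.50°, λ = atan2(p_y, p_x) ≈ 137.20°.

≈ 0.5°N, 137.2°E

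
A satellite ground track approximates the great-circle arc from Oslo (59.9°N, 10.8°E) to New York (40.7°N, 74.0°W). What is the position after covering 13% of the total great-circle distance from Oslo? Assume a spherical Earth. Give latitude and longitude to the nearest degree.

Convert each endpoint to a unit vector on the sphere (x = cos φ cos λ, y = cos φ sin λ, z = sin φ).
The central angle between the endpoints is δ = arccos(p₁·p₂) ≈ 0.929 rad (53.2°).
Interpolate at f = 0.13 with slerp weights a = sin((1−f)δ)/sin δ ≈ 0.903, b = sin(fδ)/sin δ ≈ 0.150.
p = a·p₁ + b·p₂ ≈ (0.476, -0.025, 0.879); φ = arcsin(p_z) ≈ 61.53°, λ = atan2(p_y, p_x) ≈ -2.98°.

≈ (62°N, 3°W)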